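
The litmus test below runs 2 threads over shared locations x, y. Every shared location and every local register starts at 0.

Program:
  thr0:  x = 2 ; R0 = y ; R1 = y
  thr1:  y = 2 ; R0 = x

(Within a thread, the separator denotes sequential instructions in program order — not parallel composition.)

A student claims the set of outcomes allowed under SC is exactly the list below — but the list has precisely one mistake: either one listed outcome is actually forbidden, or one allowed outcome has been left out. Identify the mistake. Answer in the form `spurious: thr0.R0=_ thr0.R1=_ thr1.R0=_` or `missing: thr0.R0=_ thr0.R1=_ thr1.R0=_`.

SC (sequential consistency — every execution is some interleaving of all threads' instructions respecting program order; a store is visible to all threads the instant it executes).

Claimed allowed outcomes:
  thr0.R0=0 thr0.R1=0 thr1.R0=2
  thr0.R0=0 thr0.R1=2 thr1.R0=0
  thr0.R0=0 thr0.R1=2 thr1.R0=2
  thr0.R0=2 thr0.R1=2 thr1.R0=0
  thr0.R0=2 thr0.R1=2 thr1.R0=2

outcome vector order: (thr0.R0,thr0.R1,thr1.R0)
SC: 4 outcomes — {002; 022; 220; 222}
claimed∖SC = {020}

spurious: thr0.R0=0 thr0.R1=2 thr1.R0=0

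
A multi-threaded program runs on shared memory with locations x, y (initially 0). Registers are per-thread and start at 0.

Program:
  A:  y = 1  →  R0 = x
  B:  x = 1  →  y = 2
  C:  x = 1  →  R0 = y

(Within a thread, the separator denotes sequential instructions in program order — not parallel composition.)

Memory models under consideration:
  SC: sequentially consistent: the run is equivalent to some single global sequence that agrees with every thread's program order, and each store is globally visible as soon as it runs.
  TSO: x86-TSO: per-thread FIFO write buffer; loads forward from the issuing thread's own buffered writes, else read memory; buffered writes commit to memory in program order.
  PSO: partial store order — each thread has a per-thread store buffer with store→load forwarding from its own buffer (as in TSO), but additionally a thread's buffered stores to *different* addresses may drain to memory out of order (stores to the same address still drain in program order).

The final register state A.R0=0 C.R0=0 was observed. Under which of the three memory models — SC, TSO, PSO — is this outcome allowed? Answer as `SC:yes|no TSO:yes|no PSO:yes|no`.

SC:no TSO:yes PSO:yes

outcome vector order: (A.R0,C.R0)
SC (5): (0,1), (0,2), (1,0), (1,1), (1,2)
TSO (6): (0,0), (0,1), (0,2), (1,0), (1,1), (1,2)
PSO (6): (0,0), (0,1), (0,2), (1,0), (1,1), (1,2)
target (0,0) ∈ {TSO,PSO}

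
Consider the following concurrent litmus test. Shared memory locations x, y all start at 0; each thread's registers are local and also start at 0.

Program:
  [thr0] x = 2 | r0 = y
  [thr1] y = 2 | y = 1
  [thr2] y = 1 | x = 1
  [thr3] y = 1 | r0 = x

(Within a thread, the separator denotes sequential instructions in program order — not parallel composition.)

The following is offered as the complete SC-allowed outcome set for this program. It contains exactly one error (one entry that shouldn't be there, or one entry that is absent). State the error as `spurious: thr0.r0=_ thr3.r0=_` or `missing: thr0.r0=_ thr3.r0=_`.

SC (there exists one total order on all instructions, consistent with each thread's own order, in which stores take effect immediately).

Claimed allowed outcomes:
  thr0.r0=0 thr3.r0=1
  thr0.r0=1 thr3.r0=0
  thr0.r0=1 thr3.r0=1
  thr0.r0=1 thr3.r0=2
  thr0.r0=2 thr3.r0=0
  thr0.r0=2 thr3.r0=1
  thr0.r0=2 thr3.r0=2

missing: thr0.r0=0 thr3.r0=2

outcome vector order: (thr0.r0,thr3.r0)
SC (8): (0,1), (0,2), (1,0), (1,1), (1,2), (2,0), (2,1), (2,2)
SC∖claimed = {(0,2)}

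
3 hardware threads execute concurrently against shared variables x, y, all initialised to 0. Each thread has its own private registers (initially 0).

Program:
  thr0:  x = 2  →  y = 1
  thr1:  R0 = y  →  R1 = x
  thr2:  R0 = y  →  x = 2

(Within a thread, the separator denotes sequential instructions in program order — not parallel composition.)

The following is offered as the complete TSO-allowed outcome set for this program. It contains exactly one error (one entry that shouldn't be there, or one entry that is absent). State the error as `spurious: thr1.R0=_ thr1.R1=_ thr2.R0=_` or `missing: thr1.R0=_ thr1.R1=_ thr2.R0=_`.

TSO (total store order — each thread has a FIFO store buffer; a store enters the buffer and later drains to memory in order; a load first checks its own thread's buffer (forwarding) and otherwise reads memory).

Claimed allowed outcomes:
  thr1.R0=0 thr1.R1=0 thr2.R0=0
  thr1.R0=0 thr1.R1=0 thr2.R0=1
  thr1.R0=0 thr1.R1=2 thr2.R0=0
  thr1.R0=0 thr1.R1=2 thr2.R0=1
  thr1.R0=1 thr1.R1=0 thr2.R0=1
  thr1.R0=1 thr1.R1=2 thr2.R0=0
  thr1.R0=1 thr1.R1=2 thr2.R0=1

spurious: thr1.R0=1 thr1.R1=0 thr2.R0=1

outcome vector order: (thr1.R0,thr1.R1,thr2.R0)
TSO: 6 outcomes — {<0 0 0>, <0 0 1>, <0 2 0>, <0 2 1>, <1 2 0>, <1 2 1>}
claimed∖TSO = {<1 0 1>}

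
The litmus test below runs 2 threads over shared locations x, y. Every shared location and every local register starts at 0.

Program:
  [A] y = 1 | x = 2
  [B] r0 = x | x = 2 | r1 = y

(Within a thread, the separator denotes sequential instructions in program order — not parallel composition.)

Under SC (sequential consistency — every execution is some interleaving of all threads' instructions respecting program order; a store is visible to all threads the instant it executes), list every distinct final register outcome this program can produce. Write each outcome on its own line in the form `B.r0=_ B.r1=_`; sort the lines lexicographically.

outcome vector order: (B.r0,B.r1)
|SC outcomes| = 3

B.r0=0 B.r1=0
B.r0=0 B.r1=1
B.r0=2 B.r1=1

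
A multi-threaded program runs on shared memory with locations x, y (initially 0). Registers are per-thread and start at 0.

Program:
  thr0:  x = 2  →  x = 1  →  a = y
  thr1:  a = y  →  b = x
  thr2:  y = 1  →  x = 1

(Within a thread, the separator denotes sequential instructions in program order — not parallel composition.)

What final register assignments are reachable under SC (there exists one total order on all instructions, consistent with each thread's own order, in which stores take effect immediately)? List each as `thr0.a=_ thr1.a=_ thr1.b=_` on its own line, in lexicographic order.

outcome vector order: (thr0.a,thr1.a,thr1.b)
|SC outcomes| = 10

thr0.a=0 thr1.a=0 thr1.b=0
thr0.a=0 thr1.a=0 thr1.b=1
thr0.a=0 thr1.a=0 thr1.b=2
thr0.a=0 thr1.a=1 thr1.b=1
thr0.a=1 thr1.a=0 thr1.b=0
thr0.a=1 thr1.a=0 thr1.b=1
thr0.a=1 thr1.a=0 thr1.b=2
thr0.a=1 thr1.a=1 thr1.b=0
thr0.a=1 thr1.a=1 thr1.b=1
thr0.a=1 thr1.a=1 thr1.b=2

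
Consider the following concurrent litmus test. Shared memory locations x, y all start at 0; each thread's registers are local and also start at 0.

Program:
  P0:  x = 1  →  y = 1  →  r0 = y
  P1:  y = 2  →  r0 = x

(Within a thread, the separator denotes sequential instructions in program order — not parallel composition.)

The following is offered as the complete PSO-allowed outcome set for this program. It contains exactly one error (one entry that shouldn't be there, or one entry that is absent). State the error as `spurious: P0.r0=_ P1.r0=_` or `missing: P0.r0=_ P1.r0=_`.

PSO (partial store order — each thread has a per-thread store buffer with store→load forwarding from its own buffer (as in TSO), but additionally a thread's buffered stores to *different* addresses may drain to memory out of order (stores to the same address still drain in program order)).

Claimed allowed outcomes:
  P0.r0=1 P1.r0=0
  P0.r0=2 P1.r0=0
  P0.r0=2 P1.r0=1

missing: P0.r0=1 P1.r0=1

outcome vector order: (P0.r0,P1.r0)
PSO: 4 outcomes — {1/0; 1/1; 2/0; 2/1}
PSO∖claimed = {1/1}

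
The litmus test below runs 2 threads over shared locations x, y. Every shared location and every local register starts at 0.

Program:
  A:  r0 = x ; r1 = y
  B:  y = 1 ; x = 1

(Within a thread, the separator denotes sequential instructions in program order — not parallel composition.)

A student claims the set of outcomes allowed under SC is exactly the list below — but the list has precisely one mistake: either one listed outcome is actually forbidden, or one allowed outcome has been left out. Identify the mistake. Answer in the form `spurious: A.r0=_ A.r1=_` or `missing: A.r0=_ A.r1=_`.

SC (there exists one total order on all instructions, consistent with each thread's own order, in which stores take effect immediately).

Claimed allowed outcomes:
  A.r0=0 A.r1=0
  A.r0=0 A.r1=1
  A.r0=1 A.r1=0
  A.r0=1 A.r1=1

spurious: A.r0=1 A.r1=0

outcome vector order: (A.r0,A.r1)
under SC → (0,0), (0,1), (1,1)
claimed∖SC = {(1,0)}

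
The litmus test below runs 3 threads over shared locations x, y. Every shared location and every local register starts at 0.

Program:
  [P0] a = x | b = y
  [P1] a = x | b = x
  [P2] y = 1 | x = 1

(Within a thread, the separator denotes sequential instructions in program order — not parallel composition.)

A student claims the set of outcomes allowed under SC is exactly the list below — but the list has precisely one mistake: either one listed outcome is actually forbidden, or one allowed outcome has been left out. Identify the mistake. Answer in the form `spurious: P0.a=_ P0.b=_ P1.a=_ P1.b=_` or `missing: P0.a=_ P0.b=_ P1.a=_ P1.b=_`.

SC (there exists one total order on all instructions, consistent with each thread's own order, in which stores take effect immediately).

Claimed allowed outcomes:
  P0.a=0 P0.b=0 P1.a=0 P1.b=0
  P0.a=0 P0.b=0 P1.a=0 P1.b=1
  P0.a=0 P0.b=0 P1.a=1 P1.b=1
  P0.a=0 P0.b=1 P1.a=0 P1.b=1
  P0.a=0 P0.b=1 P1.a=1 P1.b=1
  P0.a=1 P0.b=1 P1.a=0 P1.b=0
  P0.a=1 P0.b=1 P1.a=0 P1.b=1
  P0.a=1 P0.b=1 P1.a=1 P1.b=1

outcome vector order: (P0.a,P0.b,P1.a,P1.b)
SC: 9 outcomes — {0000; 0001; 0011; 0100; 0101; 0111; 1100; 1101; 1111}
SC∖claimed = {0100}

missing: P0.a=0 P0.b=1 P1.a=0 P1.b=0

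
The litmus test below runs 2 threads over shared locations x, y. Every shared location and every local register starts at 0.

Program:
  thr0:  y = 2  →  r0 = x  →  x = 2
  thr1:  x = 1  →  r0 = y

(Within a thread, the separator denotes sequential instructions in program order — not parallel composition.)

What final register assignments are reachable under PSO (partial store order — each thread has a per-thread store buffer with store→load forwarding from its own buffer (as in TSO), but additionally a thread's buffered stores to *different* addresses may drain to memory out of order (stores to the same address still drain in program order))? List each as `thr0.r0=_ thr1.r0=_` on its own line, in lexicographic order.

thr0.r0=0 thr1.r0=0
thr0.r0=0 thr1.r0=2
thr0.r0=1 thr1.r0=0
thr0.r0=1 thr1.r0=2

outcome vector order: (thr0.r0,thr1.r0)
|PSO outcomes| = 4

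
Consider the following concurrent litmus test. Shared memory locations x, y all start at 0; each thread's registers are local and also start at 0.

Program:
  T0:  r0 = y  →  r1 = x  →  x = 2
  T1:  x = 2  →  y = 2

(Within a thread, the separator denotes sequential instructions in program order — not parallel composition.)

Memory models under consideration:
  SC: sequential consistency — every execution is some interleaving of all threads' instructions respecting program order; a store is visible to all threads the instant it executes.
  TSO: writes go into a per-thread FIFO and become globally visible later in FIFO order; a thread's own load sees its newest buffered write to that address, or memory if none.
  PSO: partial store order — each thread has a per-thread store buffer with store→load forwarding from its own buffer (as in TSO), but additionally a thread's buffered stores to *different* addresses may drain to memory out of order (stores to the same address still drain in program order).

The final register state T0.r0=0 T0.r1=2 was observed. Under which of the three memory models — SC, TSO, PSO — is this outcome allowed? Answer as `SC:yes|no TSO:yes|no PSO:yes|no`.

SC:yes TSO:yes PSO:yes

outcome vector order: (T0.r0,T0.r1)
under SC → 0/0; 0/2; 2/2
under TSO → 0/0; 0/2; 2/2
under PSO → 0/0; 0/2; 2/0; 2/2
target 0/2 ∈ {SC,TSO,PSO}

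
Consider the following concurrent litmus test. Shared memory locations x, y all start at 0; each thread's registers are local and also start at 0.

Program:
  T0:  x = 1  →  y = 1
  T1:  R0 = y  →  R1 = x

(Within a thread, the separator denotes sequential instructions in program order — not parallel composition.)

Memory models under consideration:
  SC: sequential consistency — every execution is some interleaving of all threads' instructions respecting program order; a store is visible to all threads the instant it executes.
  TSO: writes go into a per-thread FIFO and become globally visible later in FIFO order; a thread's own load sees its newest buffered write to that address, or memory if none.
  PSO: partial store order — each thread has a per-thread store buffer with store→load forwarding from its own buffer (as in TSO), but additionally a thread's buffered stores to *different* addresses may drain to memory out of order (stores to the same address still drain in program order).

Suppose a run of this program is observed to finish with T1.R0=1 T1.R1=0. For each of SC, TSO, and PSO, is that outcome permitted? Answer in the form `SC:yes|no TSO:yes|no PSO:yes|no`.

outcome vector order: (T1.R0,T1.R1)
under SC → <0 0>; <0 1>; <1 1>
under TSO → <0 0>; <0 1>; <1 1>
under PSO → <0 0>; <0 1>; <1 0>; <1 1>
target <1 0> ∈ {PSO}

SC:no TSO:no PSO:yes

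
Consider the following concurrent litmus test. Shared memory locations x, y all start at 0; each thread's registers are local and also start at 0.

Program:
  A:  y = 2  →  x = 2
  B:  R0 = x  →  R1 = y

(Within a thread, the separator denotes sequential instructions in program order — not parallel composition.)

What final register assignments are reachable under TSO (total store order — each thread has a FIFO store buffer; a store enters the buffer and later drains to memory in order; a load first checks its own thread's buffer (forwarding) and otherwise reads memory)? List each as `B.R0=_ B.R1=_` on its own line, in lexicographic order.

outcome vector order: (B.R0,B.R1)
|TSO outcomes| = 3

B.R0=0 B.R1=0
B.R0=0 B.R1=2
B.R0=2 B.R1=2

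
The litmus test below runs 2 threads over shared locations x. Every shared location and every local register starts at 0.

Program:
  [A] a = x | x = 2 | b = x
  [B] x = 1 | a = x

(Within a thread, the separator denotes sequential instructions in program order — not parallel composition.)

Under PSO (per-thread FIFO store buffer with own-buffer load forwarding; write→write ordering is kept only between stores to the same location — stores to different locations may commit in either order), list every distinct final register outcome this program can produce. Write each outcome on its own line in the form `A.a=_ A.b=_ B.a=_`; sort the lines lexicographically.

outcome vector order: (A.a,A.b,B.a)
|PSO outcomes| = 5

A.a=0 A.b=1 B.a=1
A.a=0 A.b=2 B.a=1
A.a=0 A.b=2 B.a=2
A.a=1 A.b=2 B.a=1
A.a=1 A.b=2 B.a=2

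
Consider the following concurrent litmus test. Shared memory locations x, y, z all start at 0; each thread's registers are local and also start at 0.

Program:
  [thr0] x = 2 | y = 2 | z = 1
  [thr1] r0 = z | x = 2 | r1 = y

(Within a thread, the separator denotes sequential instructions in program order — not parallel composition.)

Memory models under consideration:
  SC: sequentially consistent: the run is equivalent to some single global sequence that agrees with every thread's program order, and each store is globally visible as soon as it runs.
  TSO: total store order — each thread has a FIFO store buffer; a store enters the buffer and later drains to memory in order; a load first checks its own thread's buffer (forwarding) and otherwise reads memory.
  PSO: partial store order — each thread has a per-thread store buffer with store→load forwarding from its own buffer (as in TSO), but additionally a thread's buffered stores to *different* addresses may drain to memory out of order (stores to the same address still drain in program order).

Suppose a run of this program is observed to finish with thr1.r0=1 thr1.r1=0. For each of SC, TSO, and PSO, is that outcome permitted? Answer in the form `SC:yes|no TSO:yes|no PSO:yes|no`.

SC:no TSO:no PSO:yes

outcome vector order: (thr1.r0,thr1.r1)
under SC → (0,0), (0,2), (1,2)
under TSO → (0,0), (0,2), (1,2)
under PSO → (0,0), (0,2), (1,0), (1,2)
target (1,0) ∈ {PSO}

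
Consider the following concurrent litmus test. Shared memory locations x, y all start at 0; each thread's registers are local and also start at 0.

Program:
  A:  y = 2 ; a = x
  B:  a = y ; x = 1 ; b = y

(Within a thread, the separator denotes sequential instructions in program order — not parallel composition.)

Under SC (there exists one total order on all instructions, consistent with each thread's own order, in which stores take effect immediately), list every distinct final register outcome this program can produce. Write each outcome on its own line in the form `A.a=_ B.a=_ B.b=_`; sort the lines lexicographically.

A.a=0 B.a=0 B.b=2
A.a=0 B.a=2 B.b=2
A.a=1 B.a=0 B.b=0
A.a=1 B.a=0 B.b=2
A.a=1 B.a=2 B.b=2

outcome vector order: (A.a,B.a,B.b)
|SC outcomes| = 5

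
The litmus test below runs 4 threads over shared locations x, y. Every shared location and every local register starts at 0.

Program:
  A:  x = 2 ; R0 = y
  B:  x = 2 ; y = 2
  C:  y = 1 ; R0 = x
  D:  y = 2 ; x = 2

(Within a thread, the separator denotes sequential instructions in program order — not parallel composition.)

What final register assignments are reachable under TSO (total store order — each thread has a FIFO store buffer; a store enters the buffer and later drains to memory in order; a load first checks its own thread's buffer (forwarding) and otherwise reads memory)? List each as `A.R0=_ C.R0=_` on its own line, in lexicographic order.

A.R0=0 C.R0=0
A.R0=0 C.R0=2
A.R0=1 C.R0=0
A.R0=1 C.R0=2
A.R0=2 C.R0=0
A.R0=2 C.R0=2

outcome vector order: (A.R0,C.R0)
|TSO outcomes| = 6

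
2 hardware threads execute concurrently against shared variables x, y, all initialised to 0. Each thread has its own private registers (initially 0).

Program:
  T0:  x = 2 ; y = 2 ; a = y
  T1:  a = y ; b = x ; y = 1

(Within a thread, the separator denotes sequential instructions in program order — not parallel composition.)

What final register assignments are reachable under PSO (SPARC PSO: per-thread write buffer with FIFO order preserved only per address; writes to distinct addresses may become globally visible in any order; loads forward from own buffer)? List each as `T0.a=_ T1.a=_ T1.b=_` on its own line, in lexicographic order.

outcome vector order: (T0.a,T1.a,T1.b)
|PSO outcomes| = 8

T0.a=1 T1.a=0 T1.b=0
T0.a=1 T1.a=0 T1.b=2
T0.a=1 T1.a=2 T1.b=0
T0.a=1 T1.a=2 T1.b=2
T0.a=2 T1.a=0 T1.b=0
T0.a=2 T1.a=0 T1.b=2
T0.a=2 T1.a=2 T1.b=0
T0.a=2 T1.a=2 T1.b=2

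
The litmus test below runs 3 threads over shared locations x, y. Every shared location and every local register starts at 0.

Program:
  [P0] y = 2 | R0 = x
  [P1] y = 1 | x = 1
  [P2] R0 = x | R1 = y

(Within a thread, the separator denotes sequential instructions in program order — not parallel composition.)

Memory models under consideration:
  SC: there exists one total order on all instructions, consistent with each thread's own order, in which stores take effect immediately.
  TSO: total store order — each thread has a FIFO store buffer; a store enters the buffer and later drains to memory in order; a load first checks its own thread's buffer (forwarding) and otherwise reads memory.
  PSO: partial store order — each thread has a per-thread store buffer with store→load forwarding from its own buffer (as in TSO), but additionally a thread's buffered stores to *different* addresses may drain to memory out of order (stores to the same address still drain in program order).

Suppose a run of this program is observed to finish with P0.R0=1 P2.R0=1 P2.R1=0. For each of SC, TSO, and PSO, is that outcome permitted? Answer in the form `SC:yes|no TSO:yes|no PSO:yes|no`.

outcome vector order: (P0.R0,P2.R0,P2.R1)
[SC] allowed = {0/0/0; 0/0/1; 0/0/2; 0/1/1; 0/1/2; 1/0/0; 1/0/1; 1/0/2; 1/1/1; 1/1/2}
[TSO] allowed = {0/0/0; 0/0/1; 0/0/2; 0/1/1; 0/1/2; 1/0/0; 1/0/1; 1/0/2; 1/1/1; 1/1/2}
[PSO] allowed = {0/0/0; 0/0/1; 0/0/2; 0/1/0; 0/1/1; 0/1/2; 1/0/0; 1/0/1; 1/0/2; 1/1/0; 1/1/1; 1/1/2}
target 1/1/0 ∈ {PSO}

SC:no TSO:no PSO:yes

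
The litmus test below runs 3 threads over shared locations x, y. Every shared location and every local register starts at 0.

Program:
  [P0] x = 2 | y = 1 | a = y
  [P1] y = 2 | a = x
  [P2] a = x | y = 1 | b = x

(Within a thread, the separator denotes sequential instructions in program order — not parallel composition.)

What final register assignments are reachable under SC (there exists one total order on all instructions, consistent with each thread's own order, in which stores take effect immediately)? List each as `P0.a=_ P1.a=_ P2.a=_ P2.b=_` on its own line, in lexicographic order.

P0.a=1 P1.a=0 P2.a=0 P2.b=0
P0.a=1 P1.a=0 P2.a=0 P2.b=2
P0.a=1 P1.a=0 P2.a=2 P2.b=2
P0.a=1 P1.a=2 P2.a=0 P2.b=0
P0.a=1 P1.a=2 P2.a=0 P2.b=2
P0.a=1 P1.a=2 P2.a=2 P2.b=2
P0.a=2 P1.a=2 P2.a=0 P2.b=0
P0.a=2 P1.a=2 P2.a=0 P2.b=2
P0.a=2 P1.a=2 P2.a=2 P2.b=2

outcome vector order: (P0.a,P1.a,P2.a,P2.b)
|SC outcomes| = 9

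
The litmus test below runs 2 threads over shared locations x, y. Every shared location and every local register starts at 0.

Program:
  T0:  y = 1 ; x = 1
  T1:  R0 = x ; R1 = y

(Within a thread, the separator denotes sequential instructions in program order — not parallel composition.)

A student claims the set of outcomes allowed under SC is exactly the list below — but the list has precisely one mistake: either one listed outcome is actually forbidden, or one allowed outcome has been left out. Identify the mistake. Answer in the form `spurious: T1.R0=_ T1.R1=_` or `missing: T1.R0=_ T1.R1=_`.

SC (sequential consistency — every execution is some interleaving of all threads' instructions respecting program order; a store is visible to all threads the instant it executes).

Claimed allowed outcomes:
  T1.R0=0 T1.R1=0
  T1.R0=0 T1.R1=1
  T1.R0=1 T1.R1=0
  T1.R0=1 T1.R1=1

spurious: T1.R0=1 T1.R1=0

outcome vector order: (T1.R0,T1.R1)
under SC → <0 0>, <0 1>, <1 1>
claimed∖SC = {<1 0>}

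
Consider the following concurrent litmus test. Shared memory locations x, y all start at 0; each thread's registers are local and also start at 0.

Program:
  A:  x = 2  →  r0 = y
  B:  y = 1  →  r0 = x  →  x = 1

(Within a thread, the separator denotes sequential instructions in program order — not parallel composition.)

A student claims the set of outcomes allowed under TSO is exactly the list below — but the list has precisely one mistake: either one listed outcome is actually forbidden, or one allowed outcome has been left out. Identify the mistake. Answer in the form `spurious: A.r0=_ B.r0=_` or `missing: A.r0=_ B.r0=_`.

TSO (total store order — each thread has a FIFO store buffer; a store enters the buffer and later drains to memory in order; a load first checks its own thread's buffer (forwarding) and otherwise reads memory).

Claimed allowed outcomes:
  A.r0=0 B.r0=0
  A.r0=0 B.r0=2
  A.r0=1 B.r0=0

outcome vector order: (A.r0,B.r0)
under TSO → <0 0>, <0 2>, <1 0>, <1 2>
TSO∖claimed = {<1 2>}

missing: A.r0=1 B.r0=2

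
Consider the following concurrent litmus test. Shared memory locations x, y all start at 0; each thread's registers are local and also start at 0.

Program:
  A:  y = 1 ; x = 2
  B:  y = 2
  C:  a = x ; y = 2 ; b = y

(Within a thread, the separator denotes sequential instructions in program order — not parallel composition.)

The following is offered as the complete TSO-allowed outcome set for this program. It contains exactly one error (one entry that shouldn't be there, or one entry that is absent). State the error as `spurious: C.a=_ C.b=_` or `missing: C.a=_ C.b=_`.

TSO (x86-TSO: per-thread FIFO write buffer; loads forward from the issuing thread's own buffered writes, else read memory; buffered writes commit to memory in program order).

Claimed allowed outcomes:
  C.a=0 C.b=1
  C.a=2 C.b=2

outcome vector order: (C.a,C.b)
TSO (3): 01; 02; 22
TSO∖claimed = {02}

missing: C.a=0 C.b=2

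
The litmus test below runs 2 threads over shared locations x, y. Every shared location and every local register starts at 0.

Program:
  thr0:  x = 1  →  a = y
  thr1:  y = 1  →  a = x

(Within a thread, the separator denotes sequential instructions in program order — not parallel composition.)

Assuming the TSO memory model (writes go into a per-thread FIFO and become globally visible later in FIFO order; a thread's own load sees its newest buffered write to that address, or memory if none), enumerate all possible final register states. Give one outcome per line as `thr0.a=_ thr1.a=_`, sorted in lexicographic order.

thr0.a=0 thr1.a=0
thr0.a=0 thr1.a=1
thr0.a=1 thr1.a=0
thr0.a=1 thr1.a=1

outcome vector order: (thr0.a,thr1.a)
|TSO outcomes| = 4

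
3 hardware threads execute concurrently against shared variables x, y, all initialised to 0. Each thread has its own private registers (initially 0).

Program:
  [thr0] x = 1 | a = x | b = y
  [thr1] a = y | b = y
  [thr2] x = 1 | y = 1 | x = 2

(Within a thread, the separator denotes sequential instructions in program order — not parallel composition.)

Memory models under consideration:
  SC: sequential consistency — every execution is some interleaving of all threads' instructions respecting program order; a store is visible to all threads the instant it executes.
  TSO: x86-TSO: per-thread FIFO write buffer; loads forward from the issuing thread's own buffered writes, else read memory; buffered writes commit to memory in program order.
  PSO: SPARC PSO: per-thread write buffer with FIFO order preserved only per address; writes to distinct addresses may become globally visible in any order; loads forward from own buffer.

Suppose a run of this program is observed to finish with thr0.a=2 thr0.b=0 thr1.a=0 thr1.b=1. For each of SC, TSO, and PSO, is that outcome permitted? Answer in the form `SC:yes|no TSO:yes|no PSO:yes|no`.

SC:no TSO:no PSO:yes

outcome vector order: (thr0.a,thr0.b,thr1.a,thr1.b)
[SC] allowed = {<1 0 0 0>, <1 0 0 1>, <1 0 1 1>, <1 1 0 0>, <1 1 0 1>, <1 1 1 1>, <2 1 0 0>, <2 1 0 1>, <2 1 1 1>}
[TSO] allowed = {<1 0 0 0>, <1 0 0 1>, <1 0 1 1>, <1 1 0 0>, <1 1 0 1>, <1 1 1 1>, <2 1 0 0>, <2 1 0 1>, <2 1 1 1>}
[PSO] allowed = {<1 0 0 0>, <1 0 0 1>, <1 0 1 1>, <1 1 0 0>, <1 1 0 1>, <1 1 1 1>, <2 0 0 0>, <2 0 0 1>, <2 0 1 1>, <2 1 0 0>, <2 1 0 1>, <2 1 1 1>}
target <2 0 0 1> ∈ {PSO}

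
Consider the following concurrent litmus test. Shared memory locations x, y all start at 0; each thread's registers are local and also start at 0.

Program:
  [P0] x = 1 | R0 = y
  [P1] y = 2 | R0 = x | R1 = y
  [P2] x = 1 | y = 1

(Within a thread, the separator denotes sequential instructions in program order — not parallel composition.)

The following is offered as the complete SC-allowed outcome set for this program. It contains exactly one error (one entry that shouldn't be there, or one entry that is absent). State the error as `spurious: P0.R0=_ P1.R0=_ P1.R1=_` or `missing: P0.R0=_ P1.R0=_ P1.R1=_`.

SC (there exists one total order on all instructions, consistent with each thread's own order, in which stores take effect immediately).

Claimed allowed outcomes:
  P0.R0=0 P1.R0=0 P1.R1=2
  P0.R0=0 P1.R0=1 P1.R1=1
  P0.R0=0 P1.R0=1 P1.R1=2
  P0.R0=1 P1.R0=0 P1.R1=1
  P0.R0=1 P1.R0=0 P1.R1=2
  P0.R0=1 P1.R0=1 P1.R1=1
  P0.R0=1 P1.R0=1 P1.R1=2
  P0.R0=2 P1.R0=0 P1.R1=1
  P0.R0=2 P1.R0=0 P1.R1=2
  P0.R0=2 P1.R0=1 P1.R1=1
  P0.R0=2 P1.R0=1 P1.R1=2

spurious: P0.R0=0 P1.R0=0 P1.R1=2

outcome vector order: (P0.R0,P1.R0,P1.R1)
SC (10): 011, 012, 101, 102, 111, 112, 201, 202, 211, 212
claimed∖SC = {002}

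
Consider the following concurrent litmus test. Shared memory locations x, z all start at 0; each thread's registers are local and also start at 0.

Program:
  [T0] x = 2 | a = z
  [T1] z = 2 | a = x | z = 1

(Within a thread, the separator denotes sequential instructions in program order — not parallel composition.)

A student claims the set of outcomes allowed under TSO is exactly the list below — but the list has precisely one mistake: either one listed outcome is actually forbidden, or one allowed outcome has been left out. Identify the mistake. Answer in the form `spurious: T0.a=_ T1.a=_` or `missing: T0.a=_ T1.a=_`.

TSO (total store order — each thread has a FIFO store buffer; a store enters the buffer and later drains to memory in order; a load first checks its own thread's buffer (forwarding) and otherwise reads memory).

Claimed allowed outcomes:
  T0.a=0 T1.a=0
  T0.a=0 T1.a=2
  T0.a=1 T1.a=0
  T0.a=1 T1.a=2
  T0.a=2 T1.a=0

outcome vector order: (T0.a,T1.a)
[TSO] allowed = {(0,0), (0,2), (1,0), (1,2), (2,0), (2,2)}
TSO∖claimed = {(2,2)}

missing: T0.a=2 T1.a=2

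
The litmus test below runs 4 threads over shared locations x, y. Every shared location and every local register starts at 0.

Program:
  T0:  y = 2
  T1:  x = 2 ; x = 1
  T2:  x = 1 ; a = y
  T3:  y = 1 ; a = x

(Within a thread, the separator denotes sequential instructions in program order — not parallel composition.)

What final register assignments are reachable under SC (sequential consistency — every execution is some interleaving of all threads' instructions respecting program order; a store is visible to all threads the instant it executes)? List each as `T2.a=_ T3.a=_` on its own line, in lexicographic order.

T2.a=0 T3.a=1
T2.a=0 T3.a=2
T2.a=1 T3.a=0
T2.a=1 T3.a=1
T2.a=1 T3.a=2
T2.a=2 T3.a=0
T2.a=2 T3.a=1
T2.a=2 T3.a=2

outcome vector order: (T2.a,T3.a)
|SC outcomes| = 8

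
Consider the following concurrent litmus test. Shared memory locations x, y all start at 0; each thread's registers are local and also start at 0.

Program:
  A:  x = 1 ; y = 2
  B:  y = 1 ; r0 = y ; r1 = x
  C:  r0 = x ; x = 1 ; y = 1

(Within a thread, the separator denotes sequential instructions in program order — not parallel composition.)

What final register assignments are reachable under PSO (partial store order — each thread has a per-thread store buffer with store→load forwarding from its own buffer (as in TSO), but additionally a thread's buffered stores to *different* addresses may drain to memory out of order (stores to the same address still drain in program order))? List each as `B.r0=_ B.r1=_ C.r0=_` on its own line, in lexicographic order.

outcome vector order: (B.r0,B.r1,C.r0)
|PSO outcomes| = 8

B.r0=1 B.r1=0 C.r0=0
B.r0=1 B.r1=0 C.r0=1
B.r0=1 B.r1=1 C.r0=0
B.r0=1 B.r1=1 C.r0=1
B.r0=2 B.r1=0 C.r0=0
B.r0=2 B.r1=0 C.r0=1
B.r0=2 B.r1=1 C.r0=0
B.r0=2 B.r1=1 C.r0=1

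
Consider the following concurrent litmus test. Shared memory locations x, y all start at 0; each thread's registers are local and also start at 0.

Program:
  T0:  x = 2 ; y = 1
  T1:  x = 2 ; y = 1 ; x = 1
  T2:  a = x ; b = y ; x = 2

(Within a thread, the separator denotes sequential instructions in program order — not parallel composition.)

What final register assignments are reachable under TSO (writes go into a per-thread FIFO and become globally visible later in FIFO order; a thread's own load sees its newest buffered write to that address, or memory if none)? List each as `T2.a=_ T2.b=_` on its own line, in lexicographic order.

outcome vector order: (T2.a,T2.b)
|TSO outcomes| = 5

T2.a=0 T2.b=0
T2.a=0 T2.b=1
T2.a=1 T2.b=1
T2.a=2 T2.b=0
T2.a=2 T2.b=1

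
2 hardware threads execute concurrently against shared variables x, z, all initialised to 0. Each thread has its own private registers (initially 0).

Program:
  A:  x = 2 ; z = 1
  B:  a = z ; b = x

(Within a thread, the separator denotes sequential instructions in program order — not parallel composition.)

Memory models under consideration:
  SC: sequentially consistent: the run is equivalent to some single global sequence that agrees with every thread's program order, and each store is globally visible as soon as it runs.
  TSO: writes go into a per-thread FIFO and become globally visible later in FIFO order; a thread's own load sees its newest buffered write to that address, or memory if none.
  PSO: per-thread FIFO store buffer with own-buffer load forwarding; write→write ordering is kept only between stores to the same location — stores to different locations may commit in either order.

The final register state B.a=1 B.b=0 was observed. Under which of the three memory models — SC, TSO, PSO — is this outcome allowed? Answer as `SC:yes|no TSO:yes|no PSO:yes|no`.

SC:no TSO:no PSO:yes

outcome vector order: (B.a,B.b)
SC: 3 outcomes — {(0,0) (0,2) (1,2)}
TSO: 3 outcomes — {(0,0) (0,2) (1,2)}
PSO: 4 outcomes — {(0,0) (0,2) (1,0) (1,2)}
target (1,0) ∈ {PSO}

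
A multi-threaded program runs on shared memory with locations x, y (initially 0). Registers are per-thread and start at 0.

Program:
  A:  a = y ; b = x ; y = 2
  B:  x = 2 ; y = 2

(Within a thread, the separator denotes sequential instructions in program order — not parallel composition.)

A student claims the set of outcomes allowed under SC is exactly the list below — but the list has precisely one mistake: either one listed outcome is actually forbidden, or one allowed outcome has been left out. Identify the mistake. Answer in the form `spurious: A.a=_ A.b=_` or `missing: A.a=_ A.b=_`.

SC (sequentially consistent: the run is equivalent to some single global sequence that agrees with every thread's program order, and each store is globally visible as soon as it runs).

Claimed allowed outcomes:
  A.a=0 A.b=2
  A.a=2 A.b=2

outcome vector order: (A.a,A.b)
under SC → <0 0>; <0 2>; <2 2>
SC∖claimed = {<0 0>}

missing: A.a=0 A.b=0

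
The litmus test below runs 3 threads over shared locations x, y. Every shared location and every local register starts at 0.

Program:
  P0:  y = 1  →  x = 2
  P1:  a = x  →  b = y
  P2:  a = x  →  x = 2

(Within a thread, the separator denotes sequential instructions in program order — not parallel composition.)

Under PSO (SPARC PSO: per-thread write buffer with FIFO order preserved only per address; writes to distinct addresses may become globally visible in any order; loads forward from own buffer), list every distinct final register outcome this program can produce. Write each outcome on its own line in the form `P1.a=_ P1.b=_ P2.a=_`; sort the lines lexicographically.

P1.a=0 P1.b=0 P2.a=0
P1.a=0 P1.b=0 P2.a=2
P1.a=0 P1.b=1 P2.a=0
P1.a=0 P1.b=1 P2.a=2
P1.a=2 P1.b=0 P2.a=0
P1.a=2 P1.b=0 P2.a=2
P1.a=2 P1.b=1 P2.a=0
P1.a=2 P1.b=1 P2.a=2

outcome vector order: (P1.a,P1.b,P2.a)
|PSO outcomes| = 8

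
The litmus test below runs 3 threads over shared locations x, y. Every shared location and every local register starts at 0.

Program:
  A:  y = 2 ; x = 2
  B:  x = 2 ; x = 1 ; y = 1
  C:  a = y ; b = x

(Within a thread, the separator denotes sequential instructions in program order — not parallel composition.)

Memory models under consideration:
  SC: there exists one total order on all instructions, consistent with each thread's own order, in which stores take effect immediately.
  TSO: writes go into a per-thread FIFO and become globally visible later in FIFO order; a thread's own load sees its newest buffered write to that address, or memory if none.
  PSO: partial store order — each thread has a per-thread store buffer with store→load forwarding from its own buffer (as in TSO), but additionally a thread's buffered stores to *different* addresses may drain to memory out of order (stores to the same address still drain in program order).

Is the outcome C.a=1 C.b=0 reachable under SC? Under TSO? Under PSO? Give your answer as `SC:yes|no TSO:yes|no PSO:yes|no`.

SC:no TSO:no PSO:yes

outcome vector order: (C.a,C.b)
SC (8): 0/0; 0/1; 0/2; 1/1; 1/2; 2/0; 2/1; 2/2
TSO (8): 0/0; 0/1; 0/2; 1/1; 1/2; 2/0; 2/1; 2/2
PSO (9): 0/0; 0/1; 0/2; 1/0; 1/1; 1/2; 2/0; 2/1; 2/2
target 1/0 ∈ {PSO}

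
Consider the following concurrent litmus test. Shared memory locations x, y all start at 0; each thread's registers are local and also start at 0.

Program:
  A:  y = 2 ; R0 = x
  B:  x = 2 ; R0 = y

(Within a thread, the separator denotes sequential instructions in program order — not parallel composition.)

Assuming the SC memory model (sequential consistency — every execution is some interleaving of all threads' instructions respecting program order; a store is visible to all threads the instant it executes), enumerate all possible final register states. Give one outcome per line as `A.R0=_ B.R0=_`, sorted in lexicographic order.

outcome vector order: (A.R0,B.R0)
|SC outcomes| = 3

A.R0=0 B.R0=2
A.R0=2 B.R0=0
A.R0=2 B.R0=2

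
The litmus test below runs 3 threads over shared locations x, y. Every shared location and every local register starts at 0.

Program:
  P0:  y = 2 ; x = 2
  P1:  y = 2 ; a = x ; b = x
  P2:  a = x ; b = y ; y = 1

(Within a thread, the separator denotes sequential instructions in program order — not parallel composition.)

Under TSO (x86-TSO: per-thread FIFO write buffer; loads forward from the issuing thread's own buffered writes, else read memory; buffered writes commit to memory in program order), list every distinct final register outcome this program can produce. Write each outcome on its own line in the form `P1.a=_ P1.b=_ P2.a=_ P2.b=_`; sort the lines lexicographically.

P1.a=0 P1.b=0 P2.a=0 P2.b=0
P1.a=0 P1.b=0 P2.a=0 P2.b=2
P1.a=0 P1.b=0 P2.a=2 P2.b=2
P1.a=0 P1.b=2 P2.a=0 P2.b=0
P1.a=0 P1.b=2 P2.a=0 P2.b=2
P1.a=0 P1.b=2 P2.a=2 P2.b=2
P1.a=2 P1.b=2 P2.a=0 P2.b=0
P1.a=2 P1.b=2 P2.a=0 P2.b=2
P1.a=2 P1.b=2 P2.a=2 P2.b=2

outcome vector order: (P1.a,P1.b,P2.a,P2.b)
|TSO outcomes| = 9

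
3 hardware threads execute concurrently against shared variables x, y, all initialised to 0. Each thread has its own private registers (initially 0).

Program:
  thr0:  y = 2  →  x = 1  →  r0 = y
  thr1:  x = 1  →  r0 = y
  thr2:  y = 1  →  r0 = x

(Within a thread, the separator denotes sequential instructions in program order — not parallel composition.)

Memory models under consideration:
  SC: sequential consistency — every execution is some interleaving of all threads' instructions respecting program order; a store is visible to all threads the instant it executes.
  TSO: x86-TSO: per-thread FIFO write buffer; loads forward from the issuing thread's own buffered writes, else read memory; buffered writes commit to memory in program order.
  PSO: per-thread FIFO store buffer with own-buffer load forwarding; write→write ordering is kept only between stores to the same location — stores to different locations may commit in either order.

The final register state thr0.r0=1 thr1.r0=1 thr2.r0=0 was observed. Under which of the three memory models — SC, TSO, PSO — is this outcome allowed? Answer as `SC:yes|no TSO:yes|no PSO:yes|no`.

outcome vector order: (thr0.r0,thr1.r0,thr2.r0)
[SC] allowed = {<1 0 1>; <1 1 0>; <1 1 1>; <1 2 1>; <2 0 1>; <2 1 0>; <2 1 1>; <2 2 0>; <2 2 1>}
[TSO] allowed = {<1 0 0>; <1 0 1>; <1 1 0>; <1 1 1>; <1 2 0>; <1 2 1>; <2 0 0>; <2 0 1>; <2 1 0>; <2 1 1>; <2 2 0>; <2 2 1>}
[PSO] allowed = {<1 0 0>; <1 0 1>; <1 1 0>; <1 1 1>; <1 2 0>; <1 2 1>; <2 0 0>; <2 0 1>; <2 1 0>; <2 1 1>; <2 2 0>; <2 2 1>}
target <1 1 0> ∈ {SC,TSO,PSO}

SC:yes TSO:yes PSO:yes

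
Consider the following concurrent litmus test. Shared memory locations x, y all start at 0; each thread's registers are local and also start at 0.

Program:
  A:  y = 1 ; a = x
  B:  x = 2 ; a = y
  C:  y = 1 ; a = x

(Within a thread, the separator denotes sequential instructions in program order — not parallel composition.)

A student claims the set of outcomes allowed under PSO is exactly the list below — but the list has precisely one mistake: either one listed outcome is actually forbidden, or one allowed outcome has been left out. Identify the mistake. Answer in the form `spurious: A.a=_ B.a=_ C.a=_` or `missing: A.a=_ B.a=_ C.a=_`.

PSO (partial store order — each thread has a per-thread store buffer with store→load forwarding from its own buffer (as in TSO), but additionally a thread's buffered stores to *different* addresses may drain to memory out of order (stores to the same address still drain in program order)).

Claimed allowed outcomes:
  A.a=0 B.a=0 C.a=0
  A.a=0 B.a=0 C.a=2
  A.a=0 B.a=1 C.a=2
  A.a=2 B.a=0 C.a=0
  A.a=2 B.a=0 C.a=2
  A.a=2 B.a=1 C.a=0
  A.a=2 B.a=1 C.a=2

outcome vector order: (A.a,B.a,C.a)
[PSO] allowed = {<0 0 0>, <0 0 2>, <0 1 0>, <0 1 2>, <2 0 0>, <2 0 2>, <2 1 0>, <2 1 2>}
PSO∖claimed = {<0 1 0>}

missing: A.a=0 B.a=1 C.a=0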